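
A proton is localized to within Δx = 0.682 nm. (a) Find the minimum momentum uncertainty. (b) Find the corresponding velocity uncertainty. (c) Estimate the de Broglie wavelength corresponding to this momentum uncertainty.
(a) Δp_min = 7.731 × 10^-26 kg·m/s
(b) Δv_min = 46.224 m/s
(c) λ_dB = 8.570 nm

Step-by-step:

(a) From the uncertainty principle:
Δp_min = ℏ/(2Δx) = (1.055e-34 J·s)/(2 × 6.820e-10 m) = 7.731e-26 kg·m/s

(b) The velocity uncertainty:
Δv = Δp/m = (7.731e-26 kg·m/s)/(1.673e-27 kg) = 4.622e+01 m/s = 46.224 m/s

(c) The de Broglie wavelength for this momentum:
λ = h/p = (6.626e-34 J·s)/(7.731e-26 kg·m/s) = 8.570e-09 m = 8.570 nm

Note: The de Broglie wavelength is comparable to the localization size, as expected from wave-particle duality.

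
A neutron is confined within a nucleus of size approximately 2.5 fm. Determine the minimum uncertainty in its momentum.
2.109 × 10^-20 kg·m/s

Using the Heisenberg uncertainty principle:
ΔxΔp ≥ ℏ/2

With Δx ≈ L = 2.500e-15 m (the confinement size):
Δp_min = ℏ/(2Δx)
Δp_min = (1.055e-34 J·s) / (2 × 2.500e-15 m)
Δp_min = 2.109e-20 kg·m/s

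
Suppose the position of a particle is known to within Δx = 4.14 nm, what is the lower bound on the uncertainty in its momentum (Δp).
1.274 × 10^-26 kg·m/s

Using the Heisenberg uncertainty principle:
ΔxΔp ≥ ℏ/2

The minimum uncertainty in momentum is:
Δp_min = ℏ/(2Δx)
Δp_min = (1.055e-34 J·s) / (2 × 4.140e-09 m)
Δp_min = 1.274e-26 kg·m/s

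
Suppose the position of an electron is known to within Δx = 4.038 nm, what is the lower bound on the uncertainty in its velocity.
14.335 km/s

Using the Heisenberg uncertainty principle and Δp = mΔv:
ΔxΔp ≥ ℏ/2
Δx(mΔv) ≥ ℏ/2

The minimum uncertainty in velocity is:
Δv_min = ℏ/(2mΔx)
Δv_min = (1.055e-34 J·s) / (2 × 9.109e-31 kg × 4.038e-09 m)
Δv_min = 1.433e+04 m/s = 14.335 km/s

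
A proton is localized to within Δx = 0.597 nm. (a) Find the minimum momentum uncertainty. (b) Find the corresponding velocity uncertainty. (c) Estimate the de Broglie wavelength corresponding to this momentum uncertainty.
(a) Δp_min = 8.832 × 10^-26 kg·m/s
(b) Δv_min = 52.805 m/s
(c) λ_dB = 7.502 nm

Step-by-step:

(a) From the uncertainty principle:
Δp_min = ℏ/(2Δx) = (1.055e-34 J·s)/(2 × 5.970e-10 m) = 8.832e-26 kg·m/s

(b) The velocity uncertainty:
Δv = Δp/m = (8.832e-26 kg·m/s)/(1.673e-27 kg) = 5.280e+01 m/s = 52.805 m/s

(c) The de Broglie wavelength for this momentum:
λ = h/p = (6.626e-34 J·s)/(8.832e-26 kg·m/s) = 7.502e-09 m = 7.502 nm

Note: The de Broglie wavelength is comparable to the localization size, as expected from wave-particle duality.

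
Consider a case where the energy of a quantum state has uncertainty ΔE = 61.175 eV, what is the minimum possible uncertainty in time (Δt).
5.380 as

Using the energy-time uncertainty principle:
ΔEΔt ≥ ℏ/2

The minimum uncertainty in time is:
Δt_min = ℏ/(2ΔE)
Δt_min = (1.055e-34 J·s) / (2 × 9.801e-18 J)
Δt_min = 5.380e-18 s = 5.380 as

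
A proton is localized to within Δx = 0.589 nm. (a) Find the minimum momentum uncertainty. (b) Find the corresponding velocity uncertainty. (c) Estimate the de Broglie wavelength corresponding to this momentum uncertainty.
(a) Δp_min = 8.952 × 10^-26 kg·m/s
(b) Δv_min = 53.522 m/s
(c) λ_dB = 7.402 nm

Step-by-step:

(a) From the uncertainty principle:
Δp_min = ℏ/(2Δx) = (1.055e-34 J·s)/(2 × 5.890e-10 m) = 8.952e-26 kg·m/s

(b) The velocity uncertainty:
Δv = Δp/m = (8.952e-26 kg·m/s)/(1.673e-27 kg) = 5.352e+01 m/s = 53.522 m/s

(c) The de Broglie wavelength for this momentum:
λ = h/p = (6.626e-34 J·s)/(8.952e-26 kg·m/s) = 7.402e-09 m = 7.402 nm

Note: The de Broglie wavelength is comparable to the localization size, as expected from wave-particle duality.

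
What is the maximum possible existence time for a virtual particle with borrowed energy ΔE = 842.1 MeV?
3.908 × 10^-25 s

Using the energy-time uncertainty principle:
ΔEΔt ≥ ℏ/2

For a virtual particle borrowing energy ΔE, the maximum lifetime is:
Δt_max = ℏ/(2ΔE)

Converting energy:
ΔE = 842.1 MeV = 1.349e-10 J

Δt_max = (1.055e-34 J·s) / (2 × 1.349e-10 J)
Δt_max = 3.908e-25 s = 3.908 × 10^-25 s

Virtual particles with higher borrowed energy exist for shorter times.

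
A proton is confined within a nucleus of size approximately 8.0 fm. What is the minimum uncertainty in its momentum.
6.591 × 10^-21 kg·m/s

Using the Heisenberg uncertainty principle:
ΔxΔp ≥ ℏ/2

With Δx ≈ L = 8.000e-15 m (the confinement size):
Δp_min = ℏ/(2Δx)
Δp_min = (1.055e-34 J·s) / (2 × 8.000e-15 m)
Δp_min = 6.591e-21 kg·m/s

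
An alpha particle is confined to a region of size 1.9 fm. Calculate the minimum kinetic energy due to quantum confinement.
361.720 keV

Using the uncertainty principle:

1. Position uncertainty: Δx ≈ 1.900e-15 m
2. Minimum momentum uncertainty: Δp = ℏ/(2Δx) = 2.775e-20 kg·m/s
3. Minimum kinetic energy:
   KE = (Δp)²/(2m) = (2.775e-20)²/(2 × 6.645e-27 kg)
   KE = 5.795e-14 J = 361.720 keV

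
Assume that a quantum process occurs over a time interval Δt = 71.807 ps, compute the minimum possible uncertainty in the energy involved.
4.583 μeV

Using the energy-time uncertainty principle:
ΔEΔt ≥ ℏ/2

The minimum uncertainty in energy is:
ΔE_min = ℏ/(2Δt)
ΔE_min = (1.055e-34 J·s) / (2 × 7.181e-11 s)
ΔE_min = 7.343e-25 J = 4.583 μeV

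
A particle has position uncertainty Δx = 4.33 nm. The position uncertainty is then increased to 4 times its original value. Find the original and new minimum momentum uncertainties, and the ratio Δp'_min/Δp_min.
Original Δp_min = 1.218 × 10^-26 kg·m/s; new Δp'_min = 3.044 × 10^-27 kg·m/s; ratio Δp'_min/Δp_min = 1/4.

From the uncertainty principle ΔxΔp ≥ ℏ/2, the minimum momentum uncertainty is Δp_min = ℏ/(2Δx).

Original (Δx = 4.33 nm = 4.330e-09 m):
Δp_min = (1.055e-34 J·s)/(2 × 4.330e-09 m) = 1.218e-26 kg·m/s

When Δx → 4Δx:
Δp'_min = ℏ/(2 × 4Δx) = (1/4) × ℏ/(2Δx) = (1/4) × Δp_min
Δp'_min = 1/4 × 1.218e-26 kg·m/s = 3.044e-27 kg·m/s

Since Δp_min ∝ 1/Δx, when Δx is increased to 4 times its original value, Δp_min decreases to 1/4 of its original value.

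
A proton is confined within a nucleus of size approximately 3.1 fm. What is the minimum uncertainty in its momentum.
1.701 × 10^-20 kg·m/s

Using the Heisenberg uncertainty principle:
ΔxΔp ≥ ℏ/2

With Δx ≈ L = 3.100e-15 m (the confinement size):
Δp_min = ℏ/(2Δx)
Δp_min = (1.055e-34 J·s) / (2 × 3.100e-15 m)
Δp_min = 1.701e-20 kg·m/s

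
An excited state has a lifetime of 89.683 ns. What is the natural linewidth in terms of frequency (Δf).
887.319 kHz

Using the energy-time uncertainty principle and E = hf:
ΔEΔt ≥ ℏ/2
hΔf·Δt ≥ ℏ/2

The minimum frequency uncertainty is:
Δf = ℏ/(2hτ) = 1/(4πτ)
Δf = 1/(4π × 8.968e-08 s)
Δf = 8.873e+05 Hz = 887.319 kHz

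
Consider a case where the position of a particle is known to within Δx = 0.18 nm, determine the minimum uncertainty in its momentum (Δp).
2.929 × 10^-25 kg·m/s

Using the Heisenberg uncertainty principle:
ΔxΔp ≥ ℏ/2

The minimum uncertainty in momentum is:
Δp_min = ℏ/(2Δx)
Δp_min = (1.055e-34 J·s) / (2 × 1.800e-10 m)
Δp_min = 2.929e-25 kg·m/s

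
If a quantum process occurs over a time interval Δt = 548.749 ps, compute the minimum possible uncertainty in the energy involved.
599.739 neV

Using the energy-time uncertainty principle:
ΔEΔt ≥ ℏ/2

The minimum uncertainty in energy is:
ΔE_min = ℏ/(2Δt)
ΔE_min = (1.055e-34 J·s) / (2 × 5.487e-10 s)
ΔE_min = 9.609e-26 J = 599.739 neV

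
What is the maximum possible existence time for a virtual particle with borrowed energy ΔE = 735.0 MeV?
4.478 × 10^-25 s

Using the energy-time uncertainty principle:
ΔEΔt ≥ ℏ/2

For a virtual particle borrowing energy ΔE, the maximum lifetime is:
Δt_max = ℏ/(2ΔE)

Converting energy:
ΔE = 735.0 MeV = 1.178e-10 J

Δt_max = (1.055e-34 J·s) / (2 × 1.178e-10 J)
Δt_max = 4.478e-25 s = 4.478 × 10^-25 s

Virtual particles with higher borrowed energy exist for shorter times.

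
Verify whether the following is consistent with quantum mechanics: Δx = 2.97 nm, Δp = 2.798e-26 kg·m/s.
Yes, it satisfies the uncertainty principle.

Calculate the product ΔxΔp:
ΔxΔp = (2.970e-09 m) × (2.798e-26 kg·m/s)
ΔxΔp = 8.310e-35 J·s

Compare to the minimum allowed value ℏ/2:
ℏ/2 = 5.273e-35 J·s

Since ΔxΔp = 8.310e-35 J·s ≥ 5.273e-35 J·s = ℏ/2,
the measurement satisfies the uncertainty principle.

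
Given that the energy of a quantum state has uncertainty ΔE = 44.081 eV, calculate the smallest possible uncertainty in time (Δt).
7.466 as

Using the energy-time uncertainty principle:
ΔEΔt ≥ ℏ/2

The minimum uncertainty in time is:
Δt_min = ℏ/(2ΔE)
Δt_min = (1.055e-34 J·s) / (2 × 7.063e-18 J)
Δt_min = 7.466e-18 s = 7.466 as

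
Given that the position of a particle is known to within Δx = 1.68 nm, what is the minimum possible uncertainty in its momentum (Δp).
3.139 × 10^-26 kg·m/s

Using the Heisenberg uncertainty principle:
ΔxΔp ≥ ℏ/2

The minimum uncertainty in momentum is:
Δp_min = ℏ/(2Δx)
Δp_min = (1.055e-34 J·s) / (2 × 1.680e-09 m)
Δp_min = 3.139e-26 kg·m/s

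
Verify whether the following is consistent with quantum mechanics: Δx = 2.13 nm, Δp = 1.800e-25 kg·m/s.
Yes, it satisfies the uncertainty principle.

Calculate the product ΔxΔp:
ΔxΔp = (2.130e-09 m) × (1.800e-25 kg·m/s)
ΔxΔp = 3.834e-34 J·s

Compare to the minimum allowed value ℏ/2:
ℏ/2 = 5.273e-35 J·s

Since ΔxΔp = 3.834e-34 J·s ≥ 5.273e-35 J·s = ℏ/2,
the measurement satisfies the uncertainty principle.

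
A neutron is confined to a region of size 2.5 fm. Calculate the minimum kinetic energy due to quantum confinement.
828.850 keV

Using the uncertainty principle:

1. Position uncertainty: Δx ≈ 2.500e-15 m
2. Minimum momentum uncertainty: Δp = ℏ/(2Δx) = 2.109e-20 kg·m/s
3. Minimum kinetic energy:
   KE = (Δp)²/(2m) = (2.109e-20)²/(2 × 1.675e-27 kg)
   KE = 1.328e-13 J = 828.850 keV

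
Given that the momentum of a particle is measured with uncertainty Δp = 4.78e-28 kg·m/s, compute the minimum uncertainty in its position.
110.311 nm

Using the Heisenberg uncertainty principle:
ΔxΔp ≥ ℏ/2

The minimum uncertainty in position is:
Δx_min = ℏ/(2Δp)
Δx_min = (1.055e-34 J·s) / (2 × 4.780e-28 kg·m/s)
Δx_min = 1.103e-07 m = 110.311 nm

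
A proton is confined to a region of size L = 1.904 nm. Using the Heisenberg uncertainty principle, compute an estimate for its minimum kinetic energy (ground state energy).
1.431 μeV

Using the uncertainty principle to estimate ground state energy:

1. The position uncertainty is approximately the confinement size:
   Δx ≈ L = 1.904e-09 m

2. From ΔxΔp ≥ ℏ/2, the minimum momentum uncertainty is:
   Δp ≈ ℏ/(2L) = 2.769e-26 kg·m/s

3. The kinetic energy is approximately:
   KE ≈ (Δp)²/(2m) = (2.769e-26)²/(2 × 1.673e-27 kg)
   KE ≈ 2.293e-25 J = 1.431 μeV

This is an order-of-magnitude estimate of the ground state energy.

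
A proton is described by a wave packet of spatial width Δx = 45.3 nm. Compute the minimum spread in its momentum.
1.164 × 10^-27 kg·m/s

For a wave packet, the spatial width Δx and momentum spread Δp are related by the uncertainty principle:
ΔxΔp ≥ ℏ/2

The minimum momentum spread is:
Δp_min = ℏ/(2Δx)
Δp_min = (1.055e-34 J·s) / (2 × 4.530e-08 m)
Δp_min = 1.164e-27 kg·m/s

A wave packet cannot have both a well-defined position and well-defined momentum.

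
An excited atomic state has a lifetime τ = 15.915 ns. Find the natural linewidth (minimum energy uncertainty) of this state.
20.679 neV

Using the energy-time uncertainty principle:
ΔEΔt ≥ ℏ/2

The lifetime τ represents the time uncertainty Δt.
The natural linewidth (minimum energy uncertainty) is:

ΔE = ℏ/(2τ)
ΔE = (1.055e-34 J·s) / (2 × 1.592e-08 s)
ΔE = 3.313e-27 J = 20.679 neV

This natural linewidth limits the precision of spectroscopic measurements.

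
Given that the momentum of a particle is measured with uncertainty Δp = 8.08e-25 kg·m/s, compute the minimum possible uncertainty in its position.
65.258 pm

Using the Heisenberg uncertainty principle:
ΔxΔp ≥ ℏ/2

The minimum uncertainty in position is:
Δx_min = ℏ/(2Δp)
Δx_min = (1.055e-34 J·s) / (2 × 8.080e-25 kg·m/s)
Δx_min = 6.526e-11 m = 65.258 pm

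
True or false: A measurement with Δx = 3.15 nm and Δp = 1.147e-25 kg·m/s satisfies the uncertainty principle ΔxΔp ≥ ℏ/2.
Yes, it satisfies the uncertainty principle.

Calculate the product ΔxΔp:
ΔxΔp = (3.150e-09 m) × (1.147e-25 kg·m/s)
ΔxΔp = 3.613e-34 J·s

Compare to the minimum allowed value ℏ/2:
ℏ/2 = 5.273e-35 J·s

Since ΔxΔp = 3.613e-34 J·s ≥ 5.273e-35 J·s = ℏ/2,
the measurement satisfies the uncertainty principle.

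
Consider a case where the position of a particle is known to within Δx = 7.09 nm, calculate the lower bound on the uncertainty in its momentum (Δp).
7.437 × 10^-27 kg·m/s

Using the Heisenberg uncertainty principle:
ΔxΔp ≥ ℏ/2

The minimum uncertainty in momentum is:
Δp_min = ℏ/(2Δx)
Δp_min = (1.055e-34 J·s) / (2 × 7.090e-09 m)
Δp_min = 7.437e-27 kg·m/s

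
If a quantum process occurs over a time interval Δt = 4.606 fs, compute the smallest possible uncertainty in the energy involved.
71.452 meV

Using the energy-time uncertainty principle:
ΔEΔt ≥ ℏ/2

The minimum uncertainty in energy is:
ΔE_min = ℏ/(2Δt)
ΔE_min = (1.055e-34 J·s) / (2 × 4.606e-15 s)
ΔE_min = 1.145e-20 J = 71.452 meV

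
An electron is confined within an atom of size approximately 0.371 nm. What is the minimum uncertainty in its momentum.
1.421 × 10^-25 kg·m/s

Using the Heisenberg uncertainty principle:
ΔxΔp ≥ ℏ/2

With Δx ≈ L = 3.710e-10 m (the confinement size):
Δp_min = ℏ/(2Δx)
Δp_min = (1.055e-34 J·s) / (2 × 3.710e-10 m)
Δp_min = 1.421e-25 kg·m/s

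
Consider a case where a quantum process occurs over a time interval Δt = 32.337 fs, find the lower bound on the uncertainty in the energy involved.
10.177 meV

Using the energy-time uncertainty principle:
ΔEΔt ≥ ℏ/2

The minimum uncertainty in energy is:
ΔE_min = ℏ/(2Δt)
ΔE_min = (1.055e-34 J·s) / (2 × 3.234e-14 s)
ΔE_min = 1.631e-21 J = 10.177 meV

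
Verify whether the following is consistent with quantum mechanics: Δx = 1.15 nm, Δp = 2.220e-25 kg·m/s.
Yes, it satisfies the uncertainty principle.

Calculate the product ΔxΔp:
ΔxΔp = (1.150e-09 m) × (2.220e-25 kg·m/s)
ΔxΔp = 2.553e-34 J·s

Compare to the minimum allowed value ℏ/2:
ℏ/2 = 5.273e-35 J·s

Since ΔxΔp = 2.553e-34 J·s ≥ 5.273e-35 J·s = ℏ/2,
the measurement satisfies the uncertainty principle.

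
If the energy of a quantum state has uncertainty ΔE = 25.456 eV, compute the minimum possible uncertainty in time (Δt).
12.928 as

Using the energy-time uncertainty principle:
ΔEΔt ≥ ℏ/2

The minimum uncertainty in time is:
Δt_min = ℏ/(2ΔE)
Δt_min = (1.055e-34 J·s) / (2 × 4.079e-18 J)
Δt_min = 1.293e-17 s = 12.928 as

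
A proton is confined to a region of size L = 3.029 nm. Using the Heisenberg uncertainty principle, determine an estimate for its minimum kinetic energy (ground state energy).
565.400 neV

Using the uncertainty principle to estimate ground state energy:

1. The position uncertainty is approximately the confinement size:
   Δx ≈ L = 3.029e-09 m

2. From ΔxΔp ≥ ℏ/2, the minimum momentum uncertainty is:
   Δp ≈ ℏ/(2L) = 1.741e-26 kg·m/s

3. The kinetic energy is approximately:
   KE ≈ (Δp)²/(2m) = (1.741e-26)²/(2 × 1.673e-27 kg)
   KE ≈ 9.059e-26 J = 565.400 neV

This is an order-of-magnitude estimate of the ground state energy.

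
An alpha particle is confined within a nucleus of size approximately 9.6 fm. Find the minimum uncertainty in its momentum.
5.493 × 10^-21 kg·m/s

Using the Heisenberg uncertainty principle:
ΔxΔp ≥ ℏ/2

With Δx ≈ L = 9.600e-15 m (the confinement size):
Δp_min = ℏ/(2Δx)
Δp_min = (1.055e-34 J·s) / (2 × 9.600e-15 m)
Δp_min = 5.493e-21 kg·m/s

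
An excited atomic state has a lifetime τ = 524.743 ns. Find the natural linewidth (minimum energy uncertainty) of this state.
627.176 peV

Using the energy-time uncertainty principle:
ΔEΔt ≥ ℏ/2

The lifetime τ represents the time uncertainty Δt.
The natural linewidth (minimum energy uncertainty) is:

ΔE = ℏ/(2τ)
ΔE = (1.055e-34 J·s) / (2 × 5.247e-07 s)
ΔE = 1.005e-28 J = 627.176 peV

This natural linewidth limits the precision of spectroscopic measurements.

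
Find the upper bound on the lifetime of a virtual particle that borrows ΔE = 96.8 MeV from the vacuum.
3.400 ys

Using the energy-time uncertainty principle:
ΔEΔt ≥ ℏ/2

For a virtual particle borrowing energy ΔE, the maximum lifetime is:
Δt_max = ℏ/(2ΔE)

Converting energy:
ΔE = 96.8 MeV = 1.551e-11 J

Δt_max = (1.055e-34 J·s) / (2 × 1.551e-11 J)
Δt_max = 3.400e-24 s = 3.400 ys

Virtual particles with higher borrowed energy exist for shorter times.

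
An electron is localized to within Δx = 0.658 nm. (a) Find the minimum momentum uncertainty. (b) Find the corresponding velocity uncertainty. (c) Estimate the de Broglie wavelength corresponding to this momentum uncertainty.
(a) Δp_min = 8.013 × 10^-26 kg·m/s
(b) Δv_min = 87.969 km/s
(c) λ_dB = 8.269 nm

Step-by-step:

(a) From the uncertainty principle:
Δp_min = ℏ/(2Δx) = (1.055e-34 J·s)/(2 × 6.580e-10 m) = 8.013e-26 kg·m/s

(b) The velocity uncertainty:
Δv = Δp/m = (8.013e-26 kg·m/s)/(9.109e-31 kg) = 8.797e+04 m/s = 87.969 km/s

(c) The de Broglie wavelength for this momentum:
λ = h/p = (6.626e-34 J·s)/(8.013e-26 kg·m/s) = 8.269e-09 m = 8.269 nm

Note: The de Broglie wavelength is comparable to the localization size, as expected from wave-particle duality.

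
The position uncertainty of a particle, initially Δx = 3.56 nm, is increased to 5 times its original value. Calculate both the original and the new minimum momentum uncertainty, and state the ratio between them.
Original Δp_min = 1.481 × 10^-26 kg·m/s; new Δp'_min = 2.962 × 10^-27 kg·m/s; ratio Δp'_min/Δp_min = 1/5.

From the uncertainty principle ΔxΔp ≥ ℏ/2, the minimum momentum uncertainty is Δp_min = ℏ/(2Δx).

Original (Δx = 3.56 nm = 3.560e-09 m):
Δp_min = (1.055e-34 J·s)/(2 × 3.560e-09 m) = 1.481e-26 kg·m/s

When Δx → 5Δx:
Δp'_min = ℏ/(2 × 5Δx) = (1/5) × ℏ/(2Δx) = (1/5) × Δp_min
Δp'_min = 1/5 × 1.481e-26 kg·m/s = 2.962e-27 kg·m/s

Since Δp_min ∝ 1/Δx, when Δx is increased to 5 times its original value, Δp_min decreases to 1/5 of its original value.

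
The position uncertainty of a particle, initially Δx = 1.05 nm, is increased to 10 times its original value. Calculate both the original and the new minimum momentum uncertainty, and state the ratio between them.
Original Δp_min = 5.022 × 10^-26 kg·m/s; new Δp'_min = 5.022 × 10^-27 kg·m/s; ratio Δp'_min/Δp_min = 1/10.

From the uncertainty principle ΔxΔp ≥ ℏ/2, the minimum momentum uncertainty is Δp_min = ℏ/(2Δx).

Original (Δx = 1.05 nm = 1.050e-09 m):
Δp_min = (1.055e-34 J·s)/(2 × 1.050e-09 m) = 5.022e-26 kg·m/s

When Δx → 10Δx:
Δp'_min = ℏ/(2 × 10Δx) = (1/10) × ℏ/(2Δx) = (1/10) × Δp_min
Δp'_min = 1/10 × 5.022e-26 kg·m/s = 5.022e-27 kg·m/s

Since Δp_min ∝ 1/Δx, when Δx is increased to 10 times its original value, Δp_min decreases to 1/10 of its original value.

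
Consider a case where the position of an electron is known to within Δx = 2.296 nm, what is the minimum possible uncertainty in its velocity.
25.211 km/s

Using the Heisenberg uncertainty principle and Δp = mΔv:
ΔxΔp ≥ ℏ/2
Δx(mΔv) ≥ ℏ/2

The minimum uncertainty in velocity is:
Δv_min = ℏ/(2mΔx)
Δv_min = (1.055e-34 J·s) / (2 × 9.109e-31 kg × 2.296e-09 m)
Δv_min = 2.521e+04 m/s = 25.211 km/s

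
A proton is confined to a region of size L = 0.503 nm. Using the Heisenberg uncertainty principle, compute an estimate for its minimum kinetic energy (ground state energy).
20.503 μeV

Using the uncertainty principle to estimate ground state energy:

1. The position uncertainty is approximately the confinement size:
   Δx ≈ L = 5.030e-10 m

2. From ΔxΔp ≥ ℏ/2, the minimum momentum uncertainty is:
   Δp ≈ ℏ/(2L) = 1.048e-25 kg·m/s

3. The kinetic energy is approximately:
   KE ≈ (Δp)²/(2m) = (1.048e-25)²/(2 × 1.673e-27 kg)
   KE ≈ 3.285e-24 J = 20.503 μeV

This is an order-of-magnitude estimate of the ground state energy.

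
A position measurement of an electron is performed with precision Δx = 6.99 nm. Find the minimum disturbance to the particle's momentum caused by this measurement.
7.543 × 10^-27 kg·m/s

The uncertainty principle implies that measuring position disturbs momentum:
ΔxΔp ≥ ℏ/2

When we measure position with precision Δx, we necessarily introduce a momentum uncertainty:
Δp ≥ ℏ/(2Δx)
Δp_min = (1.055e-34 J·s) / (2 × 6.990e-09 m)
Δp_min = 7.543e-27 kg·m/s

The more precisely we measure position, the greater the momentum disturbance.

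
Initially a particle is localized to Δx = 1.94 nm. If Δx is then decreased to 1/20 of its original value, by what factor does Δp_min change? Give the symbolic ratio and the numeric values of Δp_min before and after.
Original Δp_min = 2.718 × 10^-26 kg·m/s; new Δp'_min = 5.436 × 10^-25 kg·m/s; ratio Δp'_min/Δp_min = 20.

From the uncertainty principle ΔxΔp ≥ ℏ/2, the minimum momentum uncertainty is Δp_min = ℏ/(2Δx).

Original (Δx = 1.94 nm = 1.940e-09 m):
Δp_min = (1.055e-34 J·s)/(2 × 1.940e-09 m) = 2.718e-26 kg·m/s

When Δx → (1/20)Δx:
Δp'_min = ℏ/(2 × (1/20)Δx) = 20 × ℏ/(2Δx) = 20 × Δp_min
Δp'_min = 20 × 2.718e-26 kg·m/s = 5.436e-25 kg·m/s

Since Δp_min ∝ 1/Δx, when Δx is decreased to 1/20 of its original value, Δp_min increases to 20 times its original value.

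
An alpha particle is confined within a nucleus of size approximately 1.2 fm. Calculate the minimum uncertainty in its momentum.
4.394 × 10^-20 kg·m/s

Using the Heisenberg uncertainty principle:
ΔxΔp ≥ ℏ/2

With Δx ≈ L = 1.200e-15 m (the confinement size):
Δp_min = ℏ/(2Δx)
Δp_min = (1.055e-34 J·s) / (2 × 1.200e-15 m)
Δp_min = 4.394e-20 kg·m/s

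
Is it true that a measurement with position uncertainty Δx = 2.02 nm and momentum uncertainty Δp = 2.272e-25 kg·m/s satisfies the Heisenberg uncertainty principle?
Yes, it satisfies the uncertainty principle.

Calculate the product ΔxΔp:
ΔxΔp = (2.020e-09 m) × (2.272e-25 kg·m/s)
ΔxΔp = 4.589e-34 J·s

Compare to the minimum allowed value ℏ/2:
ℏ/2 = 5.273e-35 J·s

Since ΔxΔp = 4.589e-34 J·s ≥ 5.273e-35 J·s = ℏ/2,
the measurement satisfies the uncertainty principle.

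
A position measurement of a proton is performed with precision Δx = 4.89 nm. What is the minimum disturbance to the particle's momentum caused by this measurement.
1.078 × 10^-26 kg·m/s

The uncertainty principle implies that measuring position disturbs momentum:
ΔxΔp ≥ ℏ/2

When we measure position with precision Δx, we necessarily introduce a momentum uncertainty:
Δp ≥ ℏ/(2Δx)
Δp_min = (1.055e-34 J·s) / (2 × 4.890e-09 m)
Δp_min = 1.078e-26 kg·m/s

The more precisely we measure position, the greater the momentum disturbance.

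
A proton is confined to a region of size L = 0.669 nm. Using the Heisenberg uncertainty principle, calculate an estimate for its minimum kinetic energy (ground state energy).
11.590 μeV

Using the uncertainty principle to estimate ground state energy:

1. The position uncertainty is approximately the confinement size:
   Δx ≈ L = 6.690e-10 m

2. From ΔxΔp ≥ ℏ/2, the minimum momentum uncertainty is:
   Δp ≈ ℏ/(2L) = 7.882e-26 kg·m/s

3. The kinetic energy is approximately:
   KE ≈ (Δp)²/(2m) = (7.882e-26)²/(2 × 1.673e-27 kg)
   KE ≈ 1.857e-24 J = 11.590 μeV

This is an order-of-magnitude estimate of the ground state energy.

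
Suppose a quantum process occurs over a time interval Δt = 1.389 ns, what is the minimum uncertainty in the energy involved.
236.937 neV

Using the energy-time uncertainty principle:
ΔEΔt ≥ ℏ/2

The minimum uncertainty in energy is:
ΔE_min = ℏ/(2Δt)
ΔE_min = (1.055e-34 J·s) / (2 × 1.389e-09 s)
ΔE_min = 3.796e-26 J = 236.937 neV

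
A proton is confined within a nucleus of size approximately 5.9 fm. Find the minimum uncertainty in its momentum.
8.937 × 10^-21 kg·m/s

Using the Heisenberg uncertainty principle:
ΔxΔp ≥ ℏ/2

With Δx ≈ L = 5.900e-15 m (the confinement size):
Δp_min = ℏ/(2Δx)
Δp_min = (1.055e-34 J·s) / (2 × 5.900e-15 m)
Δp_min = 8.937e-21 kg·m/s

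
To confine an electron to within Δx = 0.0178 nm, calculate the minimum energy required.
30.062 eV

Localizing a particle requires giving it sufficient momentum uncertainty:

1. From uncertainty principle: Δp ≥ ℏ/(2Δx)
   Δp_min = (1.055e-34 J·s) / (2 × 1.780e-11 m)
   Δp_min = 2.962e-24 kg·m/s

2. This momentum uncertainty corresponds to kinetic energy:
   KE ≈ (Δp)²/(2m) = (2.962e-24)²/(2 × 9.109e-31 kg)
   KE = 4.817e-18 J = 30.062 eV

Tighter localization requires more energy.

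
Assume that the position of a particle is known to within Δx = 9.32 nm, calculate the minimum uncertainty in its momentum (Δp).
5.658 × 10^-27 kg·m/s

Using the Heisenberg uncertainty principle:
ΔxΔp ≥ ℏ/2

The minimum uncertainty in momentum is:
Δp_min = ℏ/(2Δx)
Δp_min = (1.055e-34 J·s) / (2 × 9.320e-09 m)
Δp_min = 5.658e-27 kg·m/s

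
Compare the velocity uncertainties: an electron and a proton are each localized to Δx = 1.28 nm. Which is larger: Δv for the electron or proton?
The electron has the larger minimum velocity uncertainty, by a ratio of 1836.2.

For both particles, Δp_min = ℏ/(2Δx) = 4.119e-26 kg·m/s (same for both).

The velocity uncertainty is Δv = Δp/m:
- electron: Δv = 4.119e-26 / 9.109e-31 = 4.522e+04 m/s = 45.222 km/s
- proton: Δv = 4.119e-26 / 1.673e-27 = 2.463e+01 m/s = 24.629 m/s

Ratio: 4.522e+04 / 2.463e+01 = 1836.2

The lighter particle has larger velocity uncertainty because Δv ∝ 1/m.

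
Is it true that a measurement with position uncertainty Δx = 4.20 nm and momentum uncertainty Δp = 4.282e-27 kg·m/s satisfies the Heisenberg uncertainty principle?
No, it violates the uncertainty principle (impossible measurement).

Calculate the product ΔxΔp:
ΔxΔp = (4.200e-09 m) × (4.282e-27 kg·m/s)
ΔxΔp = 1.798e-35 J·s

Compare to the minimum allowed value ℏ/2:
ℏ/2 = 5.273e-35 J·s

Since ΔxΔp = 1.798e-35 J·s < 5.273e-35 J·s = ℏ/2,
the measurement violates the uncertainty principle.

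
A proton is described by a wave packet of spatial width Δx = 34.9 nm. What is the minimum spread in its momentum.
1.511 × 10^-27 kg·m/s

For a wave packet, the spatial width Δx and momentum spread Δp are related by the uncertainty principle:
ΔxΔp ≥ ℏ/2

The minimum momentum spread is:
Δp_min = ℏ/(2Δx)
Δp_min = (1.055e-34 J·s) / (2 × 3.490e-08 m)
Δp_min = 1.511e-27 kg·m/s

A wave packet cannot have both a well-defined position and well-defined momentum.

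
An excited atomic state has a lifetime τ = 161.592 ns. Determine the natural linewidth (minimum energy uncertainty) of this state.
2.037 neV

Using the energy-time uncertainty principle:
ΔEΔt ≥ ℏ/2

The lifetime τ represents the time uncertainty Δt.
The natural linewidth (minimum energy uncertainty) is:

ΔE = ℏ/(2τ)
ΔE = (1.055e-34 J·s) / (2 × 1.616e-07 s)
ΔE = 3.263e-28 J = 2.037 neV

This natural linewidth limits the precision of spectroscopic measurements.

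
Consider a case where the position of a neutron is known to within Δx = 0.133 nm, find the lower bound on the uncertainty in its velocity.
236.700 m/s

Using the Heisenberg uncertainty principle and Δp = mΔv:
ΔxΔp ≥ ℏ/2
Δx(mΔv) ≥ ℏ/2

The minimum uncertainty in velocity is:
Δv_min = ℏ/(2mΔx)
Δv_min = (1.055e-34 J·s) / (2 × 1.675e-27 kg × 1.330e-10 m)
Δv_min = 2.367e+02 m/s = 236.700 m/s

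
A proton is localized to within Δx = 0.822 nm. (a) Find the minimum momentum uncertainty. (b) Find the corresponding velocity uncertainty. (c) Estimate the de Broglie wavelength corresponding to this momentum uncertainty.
(a) Δp_min = 6.415 × 10^-26 kg·m/s
(b) Δv_min = 38.351 m/s
(c) λ_dB = 10.330 nm

Step-by-step:

(a) From the uncertainty principle:
Δp_min = ℏ/(2Δx) = (1.055e-34 J·s)/(2 × 8.220e-10 m) = 6.415e-26 kg·m/s

(b) The velocity uncertainty:
Δv = Δp/m = (6.415e-26 kg·m/s)/(1.673e-27 kg) = 3.835e+01 m/s = 38.351 m/s

(c) The de Broglie wavelength for this momentum:
λ = h/p = (6.626e-34 J·s)/(6.415e-26 kg·m/s) = 1.033e-08 m = 10.330 nm

Note: The de Broglie wavelength is comparable to the localization size, as expected from wave-particle duality.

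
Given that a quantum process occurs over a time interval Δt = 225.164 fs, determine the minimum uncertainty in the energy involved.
1.462 meV

Using the energy-time uncertainty principle:
ΔEΔt ≥ ℏ/2

The minimum uncertainty in energy is:
ΔE_min = ℏ/(2Δt)
ΔE_min = (1.055e-34 J·s) / (2 × 2.252e-13 s)
ΔE_min = 2.342e-22 J = 1.462 meV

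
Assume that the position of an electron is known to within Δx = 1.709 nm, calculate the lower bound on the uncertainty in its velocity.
33.870 km/s

Using the Heisenberg uncertainty principle and Δp = mΔv:
ΔxΔp ≥ ℏ/2
Δx(mΔv) ≥ ℏ/2

The minimum uncertainty in velocity is:
Δv_min = ℏ/(2mΔx)
Δv_min = (1.055e-34 J·s) / (2 × 9.109e-31 kg × 1.709e-09 m)
Δv_min = 3.387e+04 m/s = 33.870 km/s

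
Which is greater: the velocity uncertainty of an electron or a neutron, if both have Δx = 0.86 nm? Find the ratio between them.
The electron has the larger minimum velocity uncertainty, by a ratio of 1838.7.

For both particles, Δp_min = ℏ/(2Δx) = 6.131e-26 kg·m/s (same for both).

The velocity uncertainty is Δv = Δp/m:
- electron: Δv = 6.131e-26 / 9.109e-31 = 6.731e+04 m/s = 67.307 km/s
- neutron: Δv = 6.131e-26 / 1.675e-27 = 3.661e+01 m/s = 36.606 m/s

Ratio: 6.731e+04 / 3.661e+01 = 1838.7

The lighter particle has larger velocity uncertainty because Δv ∝ 1/m.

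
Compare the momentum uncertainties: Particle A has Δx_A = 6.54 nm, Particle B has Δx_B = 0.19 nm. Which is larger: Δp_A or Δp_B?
Particle B has the larger minimum momentum uncertainty, by a factor of 34.42.

For each particle, the minimum momentum uncertainty is Δp_min = ℏ/(2Δx):

Particle A: Δp_A = ℏ/(2×6.540e-09 m) = 8.062e-27 kg·m/s
Particle B: Δp_B = ℏ/(2×1.900e-10 m) = 2.775e-25 kg·m/s

Ratio: Δp_B/Δp_A = 34.42

Since Δp_min ∝ 1/Δx, the particle with smaller position uncertainty (B) has larger momentum uncertainty.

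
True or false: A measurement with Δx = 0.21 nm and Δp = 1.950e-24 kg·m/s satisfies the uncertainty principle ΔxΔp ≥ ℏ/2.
Yes, it satisfies the uncertainty principle.

Calculate the product ΔxΔp:
ΔxΔp = (2.100e-10 m) × (1.950e-24 kg·m/s)
ΔxΔp = 4.095e-34 J·s

Compare to the minimum allowed value ℏ/2:
ℏ/2 = 5.273e-35 J·s

Since ΔxΔp = 4.095e-34 J·s ≥ 5.273e-35 J·s = ℏ/2,
the measurement satisfies the uncertainty principle.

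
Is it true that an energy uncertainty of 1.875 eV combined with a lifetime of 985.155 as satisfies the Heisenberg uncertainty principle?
Yes, it satisfies the uncertainty relation.

Calculate the product ΔEΔt:
ΔE = 1.875 eV = 3.004e-19 J
ΔEΔt = (3.004e-19 J) × (9.852e-16 s)
ΔEΔt = 2.959e-34 J·s

Compare to the minimum allowed value ℏ/2:
ℏ/2 = 5.273e-35 J·s

Since ΔEΔt = 2.959e-34 J·s ≥ 5.273e-35 J·s = ℏ/2,
this satisfies the uncertainty relation.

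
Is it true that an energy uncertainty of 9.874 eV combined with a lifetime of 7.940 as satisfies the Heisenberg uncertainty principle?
No, it violates the uncertainty relation.

Calculate the product ΔEΔt:
ΔE = 9.874 eV = 1.582e-18 J
ΔEΔt = (1.582e-18 J) × (7.940e-18 s)
ΔEΔt = 1.256e-35 J·s

Compare to the minimum allowed value ℏ/2:
ℏ/2 = 5.273e-35 J·s

Since ΔEΔt = 1.256e-35 J·s < 5.273e-35 J·s = ℏ/2,
this violates the uncertainty relation.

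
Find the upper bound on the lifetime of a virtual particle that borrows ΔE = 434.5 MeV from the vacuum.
7.574 × 10^-25 s

Using the energy-time uncertainty principle:
ΔEΔt ≥ ℏ/2

For a virtual particle borrowing energy ΔE, the maximum lifetime is:
Δt_max = ℏ/(2ΔE)

Converting energy:
ΔE = 434.5 MeV = 6.961e-11 J

Δt_max = (1.055e-34 J·s) / (2 × 6.961e-11 J)
Δt_max = 7.574e-25 s = 7.574 × 10^-25 s

Virtual particles with higher borrowed energy exist for shorter times.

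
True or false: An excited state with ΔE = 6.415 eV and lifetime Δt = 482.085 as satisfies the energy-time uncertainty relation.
Yes, it satisfies the uncertainty relation.

Calculate the product ΔEΔt:
ΔE = 6.415 eV = 1.028e-18 J
ΔEΔt = (1.028e-18 J) × (4.821e-16 s)
ΔEΔt = 4.955e-34 J·s

Compare to the minimum allowed value ℏ/2:
ℏ/2 = 5.273e-35 J·s

Since ΔEΔt = 4.955e-34 J·s ≥ 5.273e-35 J·s = ℏ/2,
this satisfies the uncertainty relation.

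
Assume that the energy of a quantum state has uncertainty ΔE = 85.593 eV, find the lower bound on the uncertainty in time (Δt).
3.845 as

Using the energy-time uncertainty principle:
ΔEΔt ≥ ℏ/2

The minimum uncertainty in time is:
Δt_min = ℏ/(2ΔE)
Δt_min = (1.055e-34 J·s) / (2 × 1.371e-17 J)
Δt_min = 3.845e-18 s = 3.845 as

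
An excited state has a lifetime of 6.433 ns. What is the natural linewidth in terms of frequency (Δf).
12.370 MHz

Using the energy-time uncertainty principle and E = hf:
ΔEΔt ≥ ℏ/2
hΔf·Δt ≥ ℏ/2

The minimum frequency uncertainty is:
Δf = ℏ/(2hτ) = 1/(4πτ)
Δf = 1/(4π × 6.433e-09 s)
Δf = 1.237e+07 Hz = 12.370 MHz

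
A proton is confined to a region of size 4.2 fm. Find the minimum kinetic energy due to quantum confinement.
294.073 keV

Using the uncertainty principle:

1. Position uncertainty: Δx ≈ 4.200e-15 m
2. Minimum momentum uncertainty: Δp = ℏ/(2Δx) = 1.255e-20 kg·m/s
3. Minimum kinetic energy:
   KE = (Δp)²/(2m) = (1.255e-20)²/(2 × 1.673e-27 kg)
   KE = 4.712e-14 J = 294.073 keV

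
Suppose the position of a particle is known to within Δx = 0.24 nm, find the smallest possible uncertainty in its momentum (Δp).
2.197 × 10^-25 kg·m/s

Using the Heisenberg uncertainty principle:
ΔxΔp ≥ ℏ/2

The minimum uncertainty in momentum is:
Δp_min = ℏ/(2Δx)
Δp_min = (1.055e-34 J·s) / (2 × 2.400e-10 m)
Δp_min = 2.197e-25 kg·m/s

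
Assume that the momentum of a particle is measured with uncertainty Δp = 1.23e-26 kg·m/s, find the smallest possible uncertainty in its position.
4.287 nm

Using the Heisenberg uncertainty principle:
ΔxΔp ≥ ℏ/2

The minimum uncertainty in position is:
Δx_min = ℏ/(2Δp)
Δx_min = (1.055e-34 J·s) / (2 × 1.230e-26 kg·m/s)
Δx_min = 4.287e-09 m = 4.287 nm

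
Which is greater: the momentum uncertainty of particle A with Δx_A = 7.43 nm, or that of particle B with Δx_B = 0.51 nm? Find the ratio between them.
Particle B has the larger minimum momentum uncertainty, by a factor of 14.57.

For each particle, the minimum momentum uncertainty is Δp_min = ℏ/(2Δx):

Particle A: Δp_A = ℏ/(2×7.430e-09 m) = 7.097e-27 kg·m/s
Particle B: Δp_B = ℏ/(2×5.100e-10 m) = 1.034e-25 kg·m/s

Ratio: Δp_B/Δp_A = 14.57

Since Δp_min ∝ 1/Δx, the particle with smaller position uncertainty (B) has larger momentum uncertainty.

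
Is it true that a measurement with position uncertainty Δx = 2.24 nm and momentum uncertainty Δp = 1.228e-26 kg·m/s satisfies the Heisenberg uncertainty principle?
No, it violates the uncertainty principle (impossible measurement).

Calculate the product ΔxΔp:
ΔxΔp = (2.240e-09 m) × (1.228e-26 kg·m/s)
ΔxΔp = 2.751e-35 J·s

Compare to the minimum allowed value ℏ/2:
ℏ/2 = 5.273e-35 J·s

Since ΔxΔp = 2.751e-35 J·s < 5.273e-35 J·s = ℏ/2,
the measurement violates the uncertainty principle.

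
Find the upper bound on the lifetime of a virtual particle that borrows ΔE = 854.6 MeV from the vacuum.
3.851 × 10^-25 s

Using the energy-time uncertainty principle:
ΔEΔt ≥ ℏ/2

For a virtual particle borrowing energy ΔE, the maximum lifetime is:
Δt_max = ℏ/(2ΔE)

Converting energy:
ΔE = 854.6 MeV = 1.369e-10 J

Δt_max = (1.055e-34 J·s) / (2 × 1.369e-10 J)
Δt_max = 3.851e-25 s = 3.851 × 10^-25 s

Virtual particles with higher borrowed energy exist for shorter times.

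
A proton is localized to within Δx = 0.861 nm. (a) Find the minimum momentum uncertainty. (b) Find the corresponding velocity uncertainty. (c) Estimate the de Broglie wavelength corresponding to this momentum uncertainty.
(a) Δp_min = 6.124 × 10^-26 kg·m/s
(b) Δv_min = 36.614 m/s
(c) λ_dB = 10.820 nm

Step-by-step:

(a) From the uncertainty principle:
Δp_min = ℏ/(2Δx) = (1.055e-34 J·s)/(2 × 8.610e-10 m) = 6.124e-26 kg·m/s

(b) The velocity uncertainty:
Δv = Δp/m = (6.124e-26 kg·m/s)/(1.673e-27 kg) = 3.661e+01 m/s = 36.614 m/s

(c) The de Broglie wavelength for this momentum:
λ = h/p = (6.626e-34 J·s)/(6.124e-26 kg·m/s) = 1.082e-08 m = 10.820 nm

Note: The de Broglie wavelength is comparable to the localization size, as expected from wave-particle duality.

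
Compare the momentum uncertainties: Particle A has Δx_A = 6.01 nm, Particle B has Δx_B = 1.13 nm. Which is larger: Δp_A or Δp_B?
Particle B has the larger minimum momentum uncertainty, by a factor of 5.32.

For each particle, the minimum momentum uncertainty is Δp_min = ℏ/(2Δx):

Particle A: Δp_A = ℏ/(2×6.010e-09 m) = 8.773e-27 kg·m/s
Particle B: Δp_B = ℏ/(2×1.130e-09 m) = 4.666e-26 kg·m/s

Ratio: Δp_B/Δp_A = 5.32

Since Δp_min ∝ 1/Δx, the particle with smaller position uncertainty (B) has larger momentum uncertainty.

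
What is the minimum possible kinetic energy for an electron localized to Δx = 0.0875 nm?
1.244 eV

Localizing a particle requires giving it sufficient momentum uncertainty:

1. From uncertainty principle: Δp ≥ ℏ/(2Δx)
   Δp_min = (1.055e-34 J·s) / (2 × 8.750e-11 m)
   Δp_min = 6.026e-25 kg·m/s

2. This momentum uncertainty corresponds to kinetic energy:
   KE ≈ (Δp)²/(2m) = (6.026e-25)²/(2 × 9.109e-31 kg)
   KE = 1.993e-19 J = 1.244 eV

Tighter localization requires more energy.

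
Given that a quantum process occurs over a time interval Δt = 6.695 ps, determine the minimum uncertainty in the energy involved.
49.157 μeV

Using the energy-time uncertainty principle:
ΔEΔt ≥ ℏ/2

The minimum uncertainty in energy is:
ΔE_min = ℏ/(2Δt)
ΔE_min = (1.055e-34 J·s) / (2 × 6.695e-12 s)
ΔE_min = 7.876e-24 J = 49.157 μeV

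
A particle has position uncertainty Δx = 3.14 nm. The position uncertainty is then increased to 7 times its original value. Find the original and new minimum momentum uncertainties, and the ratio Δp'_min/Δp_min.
Original Δp_min = 1.679 × 10^-26 kg·m/s; new Δp'_min = 2.399 × 10^-27 kg·m/s; ratio Δp'_min/Δp_min = 1/7.

From the uncertainty principle ΔxΔp ≥ ℏ/2, the minimum momentum uncertainty is Δp_min = ℏ/(2Δx).

Original (Δx = 3.14 nm = 3.140e-09 m):
Δp_min = (1.055e-34 J·s)/(2 × 3.140e-09 m) = 1.679e-26 kg·m/s

When Δx → 7Δx:
Δp'_min = ℏ/(2 × 7Δx) = (1/7) × ℏ/(2Δx) = (1/7) × Δp_min
Δp'_min = 1/7 × 1.679e-26 kg·m/s = 2.399e-27 kg·m/s

Since Δp_min ∝ 1/Δx, when Δx is increased to 7 times its original value, Δp_min decreases to 1/7 of its original value.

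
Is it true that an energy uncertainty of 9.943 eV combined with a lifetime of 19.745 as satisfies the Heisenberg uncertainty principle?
No, it violates the uncertainty relation.

Calculate the product ΔEΔt:
ΔE = 9.943 eV = 1.593e-18 J
ΔEΔt = (1.593e-18 J) × (1.975e-17 s)
ΔEΔt = 3.145e-35 J·s

Compare to the minimum allowed value ℏ/2:
ℏ/2 = 5.273e-35 J·s

Since ΔEΔt = 3.145e-35 J·s < 5.273e-35 J·s = ℏ/2,
this violates the uncertainty relation.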